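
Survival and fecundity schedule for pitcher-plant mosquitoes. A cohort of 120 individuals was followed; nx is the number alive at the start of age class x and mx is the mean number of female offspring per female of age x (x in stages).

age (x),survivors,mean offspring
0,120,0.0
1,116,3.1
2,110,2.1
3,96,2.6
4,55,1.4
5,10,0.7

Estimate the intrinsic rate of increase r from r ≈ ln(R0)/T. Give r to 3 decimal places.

lx = nx/n0 = nx/120: 1, 0.96667…, 0.91667…, 0.8, 0.45833…, 0.08333…
R0 = Σ lx·mx = 0 + 2.99667… + 1.925… + 2.08 + 0.64167… + 0.05833… = 7.701667…
Σ x·lx·mx = 15.945…; T = 15.945…/7.701667… = 2.07033…
r ≈ ln(R0)/T = ln(7.701667…)/2.07033… = 0.98604… → 0.986

0.986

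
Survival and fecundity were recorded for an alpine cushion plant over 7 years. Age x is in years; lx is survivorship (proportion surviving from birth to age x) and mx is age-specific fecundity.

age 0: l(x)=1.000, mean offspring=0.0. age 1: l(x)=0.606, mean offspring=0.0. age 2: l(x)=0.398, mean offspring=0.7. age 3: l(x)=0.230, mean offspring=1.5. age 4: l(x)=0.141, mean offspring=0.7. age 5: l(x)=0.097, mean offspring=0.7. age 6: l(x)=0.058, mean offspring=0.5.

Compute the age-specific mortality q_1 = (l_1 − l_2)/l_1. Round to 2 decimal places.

q_1 = (l_1 − l_2) / l_1 = (0.606 − 0.398) / 0.606
     = 0.208 / 0.606 = 0.343234… → 0.34

0.34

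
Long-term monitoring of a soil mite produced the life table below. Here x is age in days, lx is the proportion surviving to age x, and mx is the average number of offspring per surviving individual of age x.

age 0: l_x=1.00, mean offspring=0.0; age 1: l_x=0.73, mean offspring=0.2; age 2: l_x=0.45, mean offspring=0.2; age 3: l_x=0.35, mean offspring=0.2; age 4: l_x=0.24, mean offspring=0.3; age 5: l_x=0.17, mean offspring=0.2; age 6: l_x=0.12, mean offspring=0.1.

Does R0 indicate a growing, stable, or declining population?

R0 = Σ lx·mx = 0 + 0.146 + 0.09 + 0.07 + 0.072 + 0.034 + 0.012 = 0.424
R0 < 1, so the population is declining.

declining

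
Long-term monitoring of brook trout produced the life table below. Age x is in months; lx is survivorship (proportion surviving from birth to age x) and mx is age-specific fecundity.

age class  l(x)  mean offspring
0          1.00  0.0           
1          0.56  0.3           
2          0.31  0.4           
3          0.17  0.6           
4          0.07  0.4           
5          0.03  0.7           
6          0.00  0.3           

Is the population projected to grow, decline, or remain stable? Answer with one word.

declining

R0 = Σ lx·mx = 0 + 0.168 + 0.124 + 0.102 + 0.028 + 0.021 + 0 = 0.443
R0 < 1, so the population is declining.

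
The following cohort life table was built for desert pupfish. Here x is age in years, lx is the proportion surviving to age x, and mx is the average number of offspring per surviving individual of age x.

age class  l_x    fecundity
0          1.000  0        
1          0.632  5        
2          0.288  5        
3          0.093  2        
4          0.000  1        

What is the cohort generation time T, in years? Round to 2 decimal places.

lx·mx: 0, 3.16, 1.44, 0.186, 0 → R0 = 4.786
x·lx·mx: 0, 3.16, 2.88, 0.558, 0 → Σ = 6.598
T = 6.598 / 4.786 = 1.378604… → 1.38

1.38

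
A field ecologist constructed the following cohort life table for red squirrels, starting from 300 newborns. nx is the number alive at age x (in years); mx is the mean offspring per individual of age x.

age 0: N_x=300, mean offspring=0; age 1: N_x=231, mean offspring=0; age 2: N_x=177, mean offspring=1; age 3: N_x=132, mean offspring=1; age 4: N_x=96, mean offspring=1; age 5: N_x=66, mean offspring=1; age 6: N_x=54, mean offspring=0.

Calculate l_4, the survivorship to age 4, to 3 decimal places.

l_4 = n_4/n_0 = 96/300 = 0.32 → 0.320

0.320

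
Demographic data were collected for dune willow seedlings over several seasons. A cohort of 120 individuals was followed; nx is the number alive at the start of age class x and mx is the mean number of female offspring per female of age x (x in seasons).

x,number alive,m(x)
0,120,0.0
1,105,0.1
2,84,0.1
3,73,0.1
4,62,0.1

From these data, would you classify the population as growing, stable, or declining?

lx = nx/n0 = nx/120: 1, 0.875, 0.7, 0.60833…, 0.51667…
R0 = Σ lx·mx = 0 + 0.0875 + 0.07 + 0.060833… + 0.051667… = 0.27…
R0 < 1, so the population is declining.

declining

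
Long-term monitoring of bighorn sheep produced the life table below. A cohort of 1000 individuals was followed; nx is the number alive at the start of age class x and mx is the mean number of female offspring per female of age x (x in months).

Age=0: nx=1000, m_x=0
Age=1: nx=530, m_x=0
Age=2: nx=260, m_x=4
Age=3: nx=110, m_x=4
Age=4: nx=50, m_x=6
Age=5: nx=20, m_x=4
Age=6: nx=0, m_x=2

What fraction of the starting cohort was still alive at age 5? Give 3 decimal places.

l_5 = n_5/n_0 = 20/1000 = 0.02 → 0.020

0.020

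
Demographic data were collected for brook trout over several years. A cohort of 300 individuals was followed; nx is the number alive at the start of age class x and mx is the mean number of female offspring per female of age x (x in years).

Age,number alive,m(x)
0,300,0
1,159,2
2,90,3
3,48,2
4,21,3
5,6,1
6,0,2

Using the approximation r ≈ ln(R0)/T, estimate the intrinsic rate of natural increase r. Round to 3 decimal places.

lx = nx/n0 = nx/300: 1, 0.53, 0.3, 0.16, 0.07, 0.02, 0
R0 = Σ lx·mx = 0 + 1.06 + 0.9 + 0.32 + 0.21 + 0.02 + 0 = 2.51
Σ x·lx·mx = 4.76; T = 4.76/2.51 = 1.89641…
r ≈ ln(R0)/T = ln(2.51)/1.89641… = 0.48528… → 0.485

0.485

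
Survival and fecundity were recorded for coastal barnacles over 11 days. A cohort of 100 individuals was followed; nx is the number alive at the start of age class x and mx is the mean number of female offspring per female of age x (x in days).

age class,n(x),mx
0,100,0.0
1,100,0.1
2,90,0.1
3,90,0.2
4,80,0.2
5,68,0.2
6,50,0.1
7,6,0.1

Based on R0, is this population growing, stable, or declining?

lx = nx/n0 = nx/100: 1, 1, 0.9, 0.9, 0.8, 0.68, 0.5, 0.06
R0 = Σ lx·mx = 0 + 0.1 + 0.09 + 0.18 + 0.16 + 0.136 + 0.05 + 0.006 = 0.722
R0 < 1, so the population is declining.

declining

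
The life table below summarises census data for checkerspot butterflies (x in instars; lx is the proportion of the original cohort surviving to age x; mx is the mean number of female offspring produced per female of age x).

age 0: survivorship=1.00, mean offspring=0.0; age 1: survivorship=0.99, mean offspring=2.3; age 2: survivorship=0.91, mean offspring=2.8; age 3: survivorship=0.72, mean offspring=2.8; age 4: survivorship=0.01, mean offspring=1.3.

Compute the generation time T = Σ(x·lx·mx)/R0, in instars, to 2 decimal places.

lx·mx: 0, 2.277, 2.548, 2.016, 0.013 → R0 = 6.854
x·lx·mx: 0, 2.277, 5.096, 6.048, 0.052 → Σ = 13.473
T = 13.473 / 6.854 = 1.965713… → 1.97

1.97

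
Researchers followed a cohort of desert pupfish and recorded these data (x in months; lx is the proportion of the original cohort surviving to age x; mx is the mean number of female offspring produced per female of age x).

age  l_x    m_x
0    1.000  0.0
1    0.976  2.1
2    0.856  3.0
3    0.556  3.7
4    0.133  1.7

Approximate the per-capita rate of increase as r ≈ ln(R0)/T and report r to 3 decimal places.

R0 = Σ lx·mx = 0 + 2.0496 + 2.568 + 2.0572 + 0.2261 = 6.9009
Σ x·lx·mx = 14.2616; T = 14.2616/6.9009 = 2.06663…
r ≈ ln(R0)/T = ln(6.9009)/2.06663… = 0.93469… → 0.935

0.935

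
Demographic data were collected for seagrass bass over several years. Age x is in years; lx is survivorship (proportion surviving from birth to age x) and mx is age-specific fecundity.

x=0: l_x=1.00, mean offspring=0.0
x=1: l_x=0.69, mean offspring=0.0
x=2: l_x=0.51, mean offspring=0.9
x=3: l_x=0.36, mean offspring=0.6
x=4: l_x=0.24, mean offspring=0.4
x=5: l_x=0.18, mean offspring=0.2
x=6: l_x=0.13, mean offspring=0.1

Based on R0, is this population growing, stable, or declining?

declining

R0 = Σ lx·mx = 0 + 0 + 0.459 + 0.216 + 0.096 + 0.036 + 0.013 = 0.82
R0 < 1, so the population is declining.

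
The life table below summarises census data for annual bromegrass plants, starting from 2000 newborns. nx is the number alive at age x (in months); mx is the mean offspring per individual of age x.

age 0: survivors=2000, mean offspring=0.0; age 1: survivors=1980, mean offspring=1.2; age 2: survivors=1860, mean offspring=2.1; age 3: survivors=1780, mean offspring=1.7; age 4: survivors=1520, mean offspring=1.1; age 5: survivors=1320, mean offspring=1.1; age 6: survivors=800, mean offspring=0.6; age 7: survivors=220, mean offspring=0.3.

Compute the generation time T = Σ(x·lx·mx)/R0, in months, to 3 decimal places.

lx = nx/n0 = nx/2000: 1, 0.99, 0.93, 0.89, 0.76, 0.66, 0.4, 0.11
lx·mx: 0, 1.188, 1.953, 1.513, 0.836, 0.726, 0.24, 0.033 → R0 = 6.489
x·lx·mx: 0, 1.188, 3.906, 4.539, 3.344, 3.63, 1.44, 0.231 → Σ = 18.278
T = 18.278 / 6.489 = 2.816767… → 2.817

2.817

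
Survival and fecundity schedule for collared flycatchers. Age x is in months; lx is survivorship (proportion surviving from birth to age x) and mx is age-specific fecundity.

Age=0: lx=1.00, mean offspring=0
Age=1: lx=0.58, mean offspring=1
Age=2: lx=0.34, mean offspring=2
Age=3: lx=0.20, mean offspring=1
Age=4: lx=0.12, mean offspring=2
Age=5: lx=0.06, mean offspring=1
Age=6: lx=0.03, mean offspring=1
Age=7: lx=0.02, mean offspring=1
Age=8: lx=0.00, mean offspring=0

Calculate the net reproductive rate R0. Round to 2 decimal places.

lx·mx by age: 0, 0.58, 0.68, 0.2, 0.24, 0.06, 0.03, 0.02, 0
R0 = Σ lx·mx = 1.81 → 1.81

1.81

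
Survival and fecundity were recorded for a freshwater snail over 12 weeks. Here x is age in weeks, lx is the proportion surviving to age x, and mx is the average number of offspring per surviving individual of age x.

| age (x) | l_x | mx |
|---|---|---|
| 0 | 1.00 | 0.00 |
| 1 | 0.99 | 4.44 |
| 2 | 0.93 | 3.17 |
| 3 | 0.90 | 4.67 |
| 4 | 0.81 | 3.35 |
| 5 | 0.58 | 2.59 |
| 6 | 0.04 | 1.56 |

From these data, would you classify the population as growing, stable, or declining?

R0 = Σ lx·mx = 0 + 4.3956 + 2.9481 + 4.203 + 2.7135 + 1.5022 + 0.0624 = 15.8248
R0 > 1, so the population is growing.

growing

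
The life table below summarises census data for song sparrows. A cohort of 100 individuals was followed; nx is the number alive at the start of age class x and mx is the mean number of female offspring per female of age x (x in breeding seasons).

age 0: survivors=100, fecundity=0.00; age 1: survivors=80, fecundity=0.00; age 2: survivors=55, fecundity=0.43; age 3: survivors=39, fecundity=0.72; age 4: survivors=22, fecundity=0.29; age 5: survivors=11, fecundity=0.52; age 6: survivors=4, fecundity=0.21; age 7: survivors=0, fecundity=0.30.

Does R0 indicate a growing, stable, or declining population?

declining

lx = nx/n0 = nx/100: 1, 0.8, 0.55, 0.39, 0.22, 0.11, 0.04, 0
R0 = Σ lx·mx = 0 + 0 + 0.2365 + 0.2808 + 0.0638 + 0.0572 + 0.0084 + 0 = 0.6467
R0 < 1, so the population is declining.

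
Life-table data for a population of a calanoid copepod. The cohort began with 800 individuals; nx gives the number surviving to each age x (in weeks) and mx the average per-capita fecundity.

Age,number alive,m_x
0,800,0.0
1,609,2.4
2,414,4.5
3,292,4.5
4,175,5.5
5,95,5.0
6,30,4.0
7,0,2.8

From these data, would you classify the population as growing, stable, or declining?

growing

lx = nx/n0 = nx/800: 1, 0.76125, 0.5175, 0.365, 0.21875, 0.11875, 0.0375, 0
R0 = Σ lx·mx = 0 + 1.827 + 2.32875 + 1.6425 + 1.203125 + 0.59375 + 0.15 + 0 = 7.745125
R0 > 1, so the population is growing.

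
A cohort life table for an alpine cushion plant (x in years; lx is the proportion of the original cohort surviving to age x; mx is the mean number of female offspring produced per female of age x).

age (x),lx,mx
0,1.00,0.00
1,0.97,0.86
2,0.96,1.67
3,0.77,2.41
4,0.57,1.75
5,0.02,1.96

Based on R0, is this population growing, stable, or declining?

growing

R0 = Σ lx·mx = 0 + 0.8342 + 1.6032 + 1.8557 + 0.9975 + 0.0392 = 5.3298
R0 > 1, so the population is growing.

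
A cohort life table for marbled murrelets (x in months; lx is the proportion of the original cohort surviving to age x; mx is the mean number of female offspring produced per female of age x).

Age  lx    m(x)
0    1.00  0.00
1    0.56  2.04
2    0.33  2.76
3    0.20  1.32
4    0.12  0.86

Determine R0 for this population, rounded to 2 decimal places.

lx·mx by age: 0, 1.1424, 0.9108, 0.264, 0.1032
R0 = Σ lx·mx = 2.4204 → 2.42

2.42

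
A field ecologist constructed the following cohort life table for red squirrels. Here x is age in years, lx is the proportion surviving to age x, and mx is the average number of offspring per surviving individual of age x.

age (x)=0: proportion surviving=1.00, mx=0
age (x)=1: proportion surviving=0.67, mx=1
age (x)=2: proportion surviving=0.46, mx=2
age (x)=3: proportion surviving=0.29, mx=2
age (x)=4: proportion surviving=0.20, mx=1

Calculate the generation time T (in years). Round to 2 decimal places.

2.13

lx·mx: 0, 0.67, 0.92, 0.58, 0.2 → R0 = 2.37
x·lx·mx: 0, 0.67, 1.84, 1.74, 0.8 → Σ = 5.05
T = 5.05 / 2.37 = 2.130802… → 2.13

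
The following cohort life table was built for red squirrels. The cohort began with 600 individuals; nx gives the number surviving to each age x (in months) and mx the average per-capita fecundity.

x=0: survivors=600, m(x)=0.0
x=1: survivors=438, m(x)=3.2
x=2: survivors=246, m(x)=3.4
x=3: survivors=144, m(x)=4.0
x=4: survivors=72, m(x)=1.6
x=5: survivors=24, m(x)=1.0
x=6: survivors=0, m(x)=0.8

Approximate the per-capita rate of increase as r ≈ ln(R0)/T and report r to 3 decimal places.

lx = nx/n0 = nx/600: 1, 0.73, 0.41, 0.24, 0.12, 0.04, 0
R0 = Σ lx·mx = 0 + 2.336 + 1.394 + 0.96 + 0.192 + 0.04 + 0 = 4.922
Σ x·lx·mx = 8.972; T = 8.972/4.922 = 1.82284…
r ≈ ln(R0)/T = ln(4.922)/1.82284… = 0.87431… → 0.874

0.874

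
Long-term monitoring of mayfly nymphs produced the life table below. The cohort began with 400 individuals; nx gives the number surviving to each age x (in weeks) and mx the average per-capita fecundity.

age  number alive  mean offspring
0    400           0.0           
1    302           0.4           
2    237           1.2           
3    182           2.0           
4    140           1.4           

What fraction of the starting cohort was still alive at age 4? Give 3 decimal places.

0.350

l_4 = n_4/n_0 = 140/400 = 0.35 → 0.350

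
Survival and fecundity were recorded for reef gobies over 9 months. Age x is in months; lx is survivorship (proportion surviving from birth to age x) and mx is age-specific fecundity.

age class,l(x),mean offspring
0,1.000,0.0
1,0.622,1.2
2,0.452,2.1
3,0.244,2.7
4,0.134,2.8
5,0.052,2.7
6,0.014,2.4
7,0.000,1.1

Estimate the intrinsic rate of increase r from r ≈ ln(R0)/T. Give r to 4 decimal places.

0.4405

R0 = Σ lx·mx = 0 + 0.7464 + 0.9492 + 0.6588 + 0.3752 + 0.1404 + 0.0336 + 0 = 2.9036
Σ x·lx·mx = 7.0256; T = 7.0256/2.9036 = 2.41962…
r ≈ ln(R0)/T = ln(2.9036)/2.41962… = 0.440545… → 0.4405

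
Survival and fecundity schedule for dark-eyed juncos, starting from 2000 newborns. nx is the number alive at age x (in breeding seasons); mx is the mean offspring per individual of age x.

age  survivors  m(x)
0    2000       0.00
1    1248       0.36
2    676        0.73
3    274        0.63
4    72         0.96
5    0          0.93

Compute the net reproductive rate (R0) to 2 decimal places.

0.59

lx = nx/n0 = nx/2000: 1, 0.624, 0.338, 0.137, 0.036, 0
lx·mx by age: 0, 0.22464, 0.24674, 0.08631, 0.03456, 0
R0 = Σ lx·mx = 0.59225 → 0.59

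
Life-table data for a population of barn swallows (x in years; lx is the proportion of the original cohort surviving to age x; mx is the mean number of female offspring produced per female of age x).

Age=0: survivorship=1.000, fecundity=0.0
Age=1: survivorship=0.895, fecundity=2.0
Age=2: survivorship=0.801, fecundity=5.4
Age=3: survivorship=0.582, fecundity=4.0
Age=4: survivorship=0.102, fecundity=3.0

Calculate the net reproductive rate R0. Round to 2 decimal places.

lx·mx by age: 0, 1.79, 4.3254, 2.328, 0.306
R0 = Σ lx·mx = 8.7494 → 8.75

8.75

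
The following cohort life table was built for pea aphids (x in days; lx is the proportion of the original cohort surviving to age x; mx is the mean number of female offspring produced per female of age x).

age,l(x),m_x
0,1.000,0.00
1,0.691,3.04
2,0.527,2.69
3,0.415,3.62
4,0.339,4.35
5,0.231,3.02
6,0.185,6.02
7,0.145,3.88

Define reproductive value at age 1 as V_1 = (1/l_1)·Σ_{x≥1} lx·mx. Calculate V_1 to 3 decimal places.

lx·mx for x ≥ 1: 2.10064, 1.41763, 1.5023, 1.47465, 0.69762, 1.1137, 0.5626 → sum = 8.86914
V_1 = 8.86914 / l_1 = 8.86914 / 0.691 = 12.835224… → 12.835

12.835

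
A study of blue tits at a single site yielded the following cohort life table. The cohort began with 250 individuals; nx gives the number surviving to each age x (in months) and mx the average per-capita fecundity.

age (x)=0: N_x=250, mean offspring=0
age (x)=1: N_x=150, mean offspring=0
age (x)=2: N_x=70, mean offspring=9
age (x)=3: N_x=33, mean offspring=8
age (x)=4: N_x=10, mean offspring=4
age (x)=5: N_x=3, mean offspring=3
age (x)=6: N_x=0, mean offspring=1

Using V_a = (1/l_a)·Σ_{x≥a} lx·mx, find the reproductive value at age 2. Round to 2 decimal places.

lx = nx/n0 = nx/250: 1, 0.6, 0.28, 0.132, 0.04, 0.012, 0
lx·mx for x ≥ 2: 2.52, 1.056, 0.16, 0.036, 0 → sum = 3.772
V_2 = 3.772 / l_2 = 3.772 / 0.28 = 13.471429… → 13.47

13.47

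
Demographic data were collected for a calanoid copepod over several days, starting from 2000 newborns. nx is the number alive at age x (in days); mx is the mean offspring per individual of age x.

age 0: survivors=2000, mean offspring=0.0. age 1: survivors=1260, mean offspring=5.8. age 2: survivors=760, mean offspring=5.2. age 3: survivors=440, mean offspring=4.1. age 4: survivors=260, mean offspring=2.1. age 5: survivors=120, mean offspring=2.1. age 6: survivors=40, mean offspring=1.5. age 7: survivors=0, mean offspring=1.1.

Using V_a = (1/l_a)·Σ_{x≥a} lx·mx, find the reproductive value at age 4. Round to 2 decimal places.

lx = nx/n0 = nx/2000: 1, 0.63, 0.38, 0.22, 0.13, 0.06, 0.02, 0
lx·mx for x ≥ 4: 0.273, 0.126, 0.03, 0 → sum = 0.429
V_4 = 0.429 / l_4 = 0.429 / 0.13 = 3.3 → 3.30

3.30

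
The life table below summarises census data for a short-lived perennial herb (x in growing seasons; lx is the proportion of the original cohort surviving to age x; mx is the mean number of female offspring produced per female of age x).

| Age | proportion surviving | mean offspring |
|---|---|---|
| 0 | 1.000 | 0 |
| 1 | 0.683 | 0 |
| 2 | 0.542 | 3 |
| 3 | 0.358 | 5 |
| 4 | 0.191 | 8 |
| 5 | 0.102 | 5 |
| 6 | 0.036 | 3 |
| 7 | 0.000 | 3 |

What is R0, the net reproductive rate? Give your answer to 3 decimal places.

lx·mx by age: 0, 0, 1.626, 1.79, 1.528, 0.51, 0.108, 0
R0 = Σ lx·mx = 5.562 → 5.562

5.562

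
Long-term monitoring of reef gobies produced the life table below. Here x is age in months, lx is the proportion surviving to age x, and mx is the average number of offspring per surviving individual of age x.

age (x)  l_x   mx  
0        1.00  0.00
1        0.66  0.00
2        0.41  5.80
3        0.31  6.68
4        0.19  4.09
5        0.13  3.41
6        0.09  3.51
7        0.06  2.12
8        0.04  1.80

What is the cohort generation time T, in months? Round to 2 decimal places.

3.18

lx·mx: 0, 0, 2.378, 2.0708, 0.7771, 0.4433, 0.3159, 0.1272, 0.072 → R0 = 6.1843
x·lx·mx: 0, 0, 4.756, 6.2124, 3.1084, 2.2165, 1.8954, 0.8904, 0.576 → Σ = 19.6551
T = 19.6551 / 6.1843 = 3.178226… → 3.18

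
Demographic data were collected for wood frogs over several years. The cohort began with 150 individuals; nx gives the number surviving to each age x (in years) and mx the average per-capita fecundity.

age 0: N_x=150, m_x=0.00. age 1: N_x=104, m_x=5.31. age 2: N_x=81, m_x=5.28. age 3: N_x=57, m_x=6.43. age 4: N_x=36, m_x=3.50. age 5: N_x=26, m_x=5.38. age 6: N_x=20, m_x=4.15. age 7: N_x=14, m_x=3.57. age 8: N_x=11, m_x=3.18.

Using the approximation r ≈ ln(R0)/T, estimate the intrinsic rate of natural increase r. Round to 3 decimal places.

lx = nx/n0 = nx/150: 1, 0.69333…, 0.54, 0.38, 0.24, 0.17333…, 0.13333…, 0.09333…, 0.07333…
R0 = Σ lx·mx = 0 + 3.6816… + 2.8512 + 2.4434 + 0.84 + 0.93253… + 0.55333… + 0.3332… + 0.2332… = 11.868467…
Σ x·lx·mx = 32.254867…; T = 32.254867…/11.868467… = 2.71769…
r ≈ ln(R0)/T = ln(11.868467…)/2.71769… = 0.91029… → 0.910

0.910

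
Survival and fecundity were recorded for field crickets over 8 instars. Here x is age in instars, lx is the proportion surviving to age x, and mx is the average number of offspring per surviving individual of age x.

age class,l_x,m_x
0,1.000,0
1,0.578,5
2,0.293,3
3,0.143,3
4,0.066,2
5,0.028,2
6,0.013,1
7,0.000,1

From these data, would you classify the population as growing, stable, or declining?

growing

R0 = Σ lx·mx = 0 + 2.89 + 0.879 + 0.429 + 0.132 + 0.056 + 0.013 + 0 = 4.399
R0 > 1, so the population is growing.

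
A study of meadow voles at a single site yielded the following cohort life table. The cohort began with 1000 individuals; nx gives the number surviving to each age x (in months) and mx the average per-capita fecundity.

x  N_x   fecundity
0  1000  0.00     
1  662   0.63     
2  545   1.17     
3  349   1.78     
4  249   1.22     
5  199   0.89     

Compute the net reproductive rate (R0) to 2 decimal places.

lx = nx/n0 = nx/1000: 1, 0.662, 0.545, 0.349, 0.249, 0.199
lx·mx by age: 0, 0.41706, 0.63765, 0.62122, 0.30378, 0.17711
R0 = Σ lx·mx = 2.15682 → 2.16

2.16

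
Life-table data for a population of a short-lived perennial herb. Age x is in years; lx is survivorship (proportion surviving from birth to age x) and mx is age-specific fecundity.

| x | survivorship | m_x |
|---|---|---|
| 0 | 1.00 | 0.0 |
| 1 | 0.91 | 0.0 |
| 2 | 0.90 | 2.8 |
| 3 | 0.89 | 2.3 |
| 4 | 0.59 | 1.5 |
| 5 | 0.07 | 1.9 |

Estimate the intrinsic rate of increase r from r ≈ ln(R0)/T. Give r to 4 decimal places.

R0 = Σ lx·mx = 0 + 0 + 2.52 + 2.047 + 0.885 + 0.133 = 5.585
Σ x·lx·mx = 15.386; T = 15.386/5.585 = 2.75488…
r ≈ ln(R0)/T = ln(5.585)/2.75488… = 0.624377… → 0.6244

0.6244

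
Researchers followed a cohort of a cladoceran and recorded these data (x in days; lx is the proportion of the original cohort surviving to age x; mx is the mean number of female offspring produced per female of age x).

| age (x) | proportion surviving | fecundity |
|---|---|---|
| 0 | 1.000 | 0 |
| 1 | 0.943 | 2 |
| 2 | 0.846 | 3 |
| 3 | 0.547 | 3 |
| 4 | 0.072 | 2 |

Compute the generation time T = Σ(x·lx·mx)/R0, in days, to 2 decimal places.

lx·mx: 0, 1.886, 2.538, 1.641, 0.144 → R0 = 6.209
x·lx·mx: 0, 1.886, 5.076, 4.923, 0.576 → Σ = 12.461
T = 12.461 / 6.209 = 2.006925… → 2.01

2.01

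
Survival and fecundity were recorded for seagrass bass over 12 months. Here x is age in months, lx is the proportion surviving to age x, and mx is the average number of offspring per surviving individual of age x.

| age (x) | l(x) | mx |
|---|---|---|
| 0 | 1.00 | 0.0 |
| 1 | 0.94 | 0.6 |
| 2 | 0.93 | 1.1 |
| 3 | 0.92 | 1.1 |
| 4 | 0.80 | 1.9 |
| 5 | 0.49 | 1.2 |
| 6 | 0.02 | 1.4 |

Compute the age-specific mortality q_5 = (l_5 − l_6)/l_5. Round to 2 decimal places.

0.96

q_5 = (l_5 − l_6) / l_5 = (0.49 − 0.02) / 0.49
     = 0.47 / 0.49 = 0.959184… → 0.96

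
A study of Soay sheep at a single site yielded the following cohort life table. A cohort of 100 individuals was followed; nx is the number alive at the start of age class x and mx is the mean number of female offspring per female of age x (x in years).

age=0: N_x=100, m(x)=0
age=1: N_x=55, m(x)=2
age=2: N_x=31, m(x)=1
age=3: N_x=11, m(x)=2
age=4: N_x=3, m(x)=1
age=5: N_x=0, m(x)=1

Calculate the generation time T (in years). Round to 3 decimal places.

1.506

lx = nx/n0 = nx/100: 1, 0.55, 0.31, 0.11, 0.03, 0
lx·mx: 0, 1.1, 0.31, 0.22, 0.03, 0 → R0 = 1.66
x·lx·mx: 0, 1.1, 0.62, 0.66, 0.12, 0 → Σ = 2.5
T = 2.5 / 1.66 = 1.506024… → 1.506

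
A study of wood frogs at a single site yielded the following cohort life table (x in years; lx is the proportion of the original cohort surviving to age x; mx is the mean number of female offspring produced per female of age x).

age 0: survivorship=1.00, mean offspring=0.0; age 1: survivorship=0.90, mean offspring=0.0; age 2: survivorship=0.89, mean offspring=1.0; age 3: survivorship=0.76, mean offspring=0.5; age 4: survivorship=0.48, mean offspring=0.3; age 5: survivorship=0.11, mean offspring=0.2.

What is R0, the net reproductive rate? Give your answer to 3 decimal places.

lx·mx by age: 0, 0, 0.89, 0.38, 0.144, 0.022
R0 = Σ lx·mx = 1.436 → 1.436

1.436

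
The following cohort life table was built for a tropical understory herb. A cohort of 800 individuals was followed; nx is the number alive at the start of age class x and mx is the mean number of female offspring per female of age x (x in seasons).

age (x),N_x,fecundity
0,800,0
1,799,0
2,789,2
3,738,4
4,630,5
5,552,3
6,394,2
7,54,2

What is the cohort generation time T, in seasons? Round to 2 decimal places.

lx = nx/n0 = nx/800: 1, 0.99875, 0.98625, 0.9225, 0.7875, 0.69, 0.4925, 0.0675
lx·mx: 0, 0, 1.9725, 3.69, 3.9375, 2.07, 0.985, 0.135 → R0 = 12.79
x·lx·mx: 0, 0, 3.945, 11.07, 15.75, 10.35, 5.91, 0.945 → Σ = 47.97
T = 47.97 / 12.79 = 3.750586… → 3.75

3.75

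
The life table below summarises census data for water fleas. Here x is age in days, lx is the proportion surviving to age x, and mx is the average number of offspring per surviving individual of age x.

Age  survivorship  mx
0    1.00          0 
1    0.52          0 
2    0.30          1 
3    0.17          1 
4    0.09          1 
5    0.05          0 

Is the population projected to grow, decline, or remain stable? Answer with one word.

declining

R0 = Σ lx·mx = 0 + 0 + 0.3 + 0.17 + 0.09 + 0 = 0.56
R0 < 1, so the population is declining.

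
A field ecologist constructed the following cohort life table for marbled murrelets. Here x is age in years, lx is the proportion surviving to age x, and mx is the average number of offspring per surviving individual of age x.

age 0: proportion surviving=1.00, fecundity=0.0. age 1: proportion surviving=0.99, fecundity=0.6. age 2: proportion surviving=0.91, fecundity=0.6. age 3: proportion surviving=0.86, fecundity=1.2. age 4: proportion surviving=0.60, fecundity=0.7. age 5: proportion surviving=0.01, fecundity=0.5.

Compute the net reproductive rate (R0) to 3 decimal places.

lx·mx by age: 0, 0.594, 0.546, 1.032, 0.42, 0.005
R0 = Σ lx·mx = 2.597 → 2.597

2.597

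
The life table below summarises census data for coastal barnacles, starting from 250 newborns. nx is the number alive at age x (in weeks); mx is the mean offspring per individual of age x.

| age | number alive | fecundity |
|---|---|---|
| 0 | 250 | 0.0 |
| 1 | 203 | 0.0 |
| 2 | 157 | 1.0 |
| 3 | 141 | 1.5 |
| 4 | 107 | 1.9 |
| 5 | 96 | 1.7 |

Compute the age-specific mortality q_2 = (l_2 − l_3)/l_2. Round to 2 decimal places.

0.10

lx = nx/n0 = nx/250: 1, 0.812, 0.628, 0.564, 0.428, 0.384
q_2 = (l_2 − l_3) / l_2 = (0.628 − 0.564) / 0.628
     = 0.064 / 0.628 = 0.101911… → 0.10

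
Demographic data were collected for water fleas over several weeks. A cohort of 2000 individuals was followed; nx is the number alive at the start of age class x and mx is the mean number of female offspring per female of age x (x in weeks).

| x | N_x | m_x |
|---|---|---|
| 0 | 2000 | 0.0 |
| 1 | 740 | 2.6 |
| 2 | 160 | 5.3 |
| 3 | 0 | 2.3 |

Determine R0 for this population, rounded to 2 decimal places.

lx = nx/n0 = nx/2000: 1, 0.37, 0.08, 0
lx·mx by age: 0, 0.962, 0.424, 0
R0 = Σ lx·mx = 1.386 → 1.39

1.39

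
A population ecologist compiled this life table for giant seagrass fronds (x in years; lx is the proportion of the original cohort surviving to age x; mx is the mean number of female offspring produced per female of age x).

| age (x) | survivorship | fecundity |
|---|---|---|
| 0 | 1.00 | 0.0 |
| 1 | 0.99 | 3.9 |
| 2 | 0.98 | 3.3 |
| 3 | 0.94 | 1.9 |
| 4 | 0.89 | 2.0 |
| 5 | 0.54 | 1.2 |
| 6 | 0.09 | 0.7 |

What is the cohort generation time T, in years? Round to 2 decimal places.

lx·mx: 0, 3.861, 3.234, 1.786, 1.78, 0.648, 0.063 → R0 = 11.372
x·lx·mx: 0, 3.861, 6.468, 5.358, 7.12, 3.24, 0.378 → Σ = 26.425
T = 26.425 / 11.372 = 2.32369… → 2.32

2.32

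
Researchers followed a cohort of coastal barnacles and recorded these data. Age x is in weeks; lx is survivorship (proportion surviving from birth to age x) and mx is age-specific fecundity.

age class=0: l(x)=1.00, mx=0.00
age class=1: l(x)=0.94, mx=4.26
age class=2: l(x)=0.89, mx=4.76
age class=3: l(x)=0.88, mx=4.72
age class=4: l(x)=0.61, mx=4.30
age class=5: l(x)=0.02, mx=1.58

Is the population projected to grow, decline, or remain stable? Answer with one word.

growing

R0 = Σ lx·mx = 0 + 4.0044 + 4.2364 + 4.1536 + 2.623 + 0.0316 = 15.049
R0 > 1, so the population is growing.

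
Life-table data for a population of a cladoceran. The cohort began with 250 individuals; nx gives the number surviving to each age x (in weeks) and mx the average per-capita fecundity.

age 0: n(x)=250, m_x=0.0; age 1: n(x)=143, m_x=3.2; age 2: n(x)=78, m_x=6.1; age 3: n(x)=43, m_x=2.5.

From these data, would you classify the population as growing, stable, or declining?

lx = nx/n0 = nx/250: 1, 0.572, 0.312, 0.172
R0 = Σ lx·mx = 0 + 1.8304 + 1.9032 + 0.43 = 4.1636
R0 > 1, so the population is growing.

growing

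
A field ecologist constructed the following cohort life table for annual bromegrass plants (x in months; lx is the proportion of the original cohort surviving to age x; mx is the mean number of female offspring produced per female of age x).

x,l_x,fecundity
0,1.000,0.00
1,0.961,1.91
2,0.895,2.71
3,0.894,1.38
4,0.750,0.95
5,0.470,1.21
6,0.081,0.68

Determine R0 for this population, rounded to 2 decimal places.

lx·mx by age: 0, 1.83551, 2.42545, 1.23372, 0.7125, 0.5687, 0.05508
R0 = Σ lx·mx = 6.83096 → 6.83

6.83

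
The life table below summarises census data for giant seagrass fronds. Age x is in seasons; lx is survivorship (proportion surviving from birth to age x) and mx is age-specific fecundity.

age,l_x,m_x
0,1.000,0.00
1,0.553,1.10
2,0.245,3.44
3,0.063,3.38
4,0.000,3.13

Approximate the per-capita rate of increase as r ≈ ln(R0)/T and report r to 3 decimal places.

R0 = Σ lx·mx = 0 + 0.6083 + 0.8428 + 0.21294 + 0 = 1.66404
Σ x·lx·mx = 2.93272; T = 2.93272/1.66404 = 1.76241…
r ≈ ln(R0)/T = ln(1.66404)/1.76241… = 0.28895… → 0.289

0.289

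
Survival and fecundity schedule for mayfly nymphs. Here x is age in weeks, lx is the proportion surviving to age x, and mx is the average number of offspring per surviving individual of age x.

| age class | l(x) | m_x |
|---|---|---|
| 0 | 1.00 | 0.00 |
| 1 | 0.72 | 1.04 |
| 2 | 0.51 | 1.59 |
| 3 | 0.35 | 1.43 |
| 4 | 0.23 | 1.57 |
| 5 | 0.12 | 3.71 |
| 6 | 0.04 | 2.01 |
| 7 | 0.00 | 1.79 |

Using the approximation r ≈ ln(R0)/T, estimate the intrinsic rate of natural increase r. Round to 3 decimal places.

0.397

R0 = Σ lx·mx = 0 + 0.7488 + 0.8109 + 0.5005 + 0.3611 + 0.4452 + 0.0804 + 0 = 2.9469
Σ x·lx·mx = 8.0249; T = 8.0249/2.9469 = 2.72317…
r ≈ ln(R0)/T = ln(2.9469)/2.72317… = 0.39687… → 0.397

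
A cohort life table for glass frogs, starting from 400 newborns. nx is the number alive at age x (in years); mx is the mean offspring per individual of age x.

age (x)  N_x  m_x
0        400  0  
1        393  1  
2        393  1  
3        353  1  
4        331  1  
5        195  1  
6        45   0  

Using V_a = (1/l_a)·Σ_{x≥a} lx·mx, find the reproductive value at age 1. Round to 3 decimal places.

lx = nx/n0 = nx/400: 1, 0.9825, 0.9825, 0.8825, 0.8275, 0.4875, 0.1125
lx·mx for x ≥ 1: 0.9825, 0.9825, 0.8825, 0.8275, 0.4875, 0 → sum = 4.1625
V_1 = 4.1625 / l_1 = 4.1625 / 0.9825 = 4.236641… → 4.237

4.237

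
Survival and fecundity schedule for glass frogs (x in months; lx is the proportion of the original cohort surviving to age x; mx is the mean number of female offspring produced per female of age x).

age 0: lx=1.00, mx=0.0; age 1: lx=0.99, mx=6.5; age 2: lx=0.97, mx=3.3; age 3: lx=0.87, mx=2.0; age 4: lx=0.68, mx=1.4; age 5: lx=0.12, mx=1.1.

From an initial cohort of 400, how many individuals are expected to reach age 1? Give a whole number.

Expected survivors = N0 · l_1 = 400 × 0.99 = 396 → 396

396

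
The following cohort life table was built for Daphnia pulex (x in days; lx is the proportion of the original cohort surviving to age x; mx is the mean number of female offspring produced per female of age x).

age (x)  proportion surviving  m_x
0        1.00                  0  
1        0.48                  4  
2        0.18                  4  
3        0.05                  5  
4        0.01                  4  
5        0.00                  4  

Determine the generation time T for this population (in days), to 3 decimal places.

1.457

lx·mx: 0, 1.92, 0.72, 0.25, 0.04, 0 → R0 = 2.93
x·lx·mx: 0, 1.92, 1.44, 0.75, 0.16, 0 → Σ = 4.27
T = 4.27 / 2.93 = 1.457338… → 1.457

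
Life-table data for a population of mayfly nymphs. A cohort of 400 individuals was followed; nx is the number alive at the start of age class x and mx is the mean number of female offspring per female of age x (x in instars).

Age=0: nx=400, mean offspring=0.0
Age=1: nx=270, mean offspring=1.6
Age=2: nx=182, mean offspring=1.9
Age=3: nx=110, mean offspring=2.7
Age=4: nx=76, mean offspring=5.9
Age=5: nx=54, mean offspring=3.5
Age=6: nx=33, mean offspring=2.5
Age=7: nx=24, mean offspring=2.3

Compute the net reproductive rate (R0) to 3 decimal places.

4.625

lx = nx/n0 = nx/400: 1, 0.675, 0.455, 0.275, 0.19, 0.135, 0.0825, 0.06
lx·mx by age: 0, 1.08, 0.8645, 0.7425, 1.121, 0.4725, 0.20625, 0.138
R0 = Σ lx·mx = 4.62475 → 4.625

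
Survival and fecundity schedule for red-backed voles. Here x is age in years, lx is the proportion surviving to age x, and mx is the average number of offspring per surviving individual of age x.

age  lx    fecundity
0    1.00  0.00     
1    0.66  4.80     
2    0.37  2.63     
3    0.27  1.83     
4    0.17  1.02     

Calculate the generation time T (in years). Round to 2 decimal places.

1.52

lx·mx: 0, 3.168, 0.9731, 0.4941, 0.1734 → R0 = 4.8086
x·lx·mx: 0, 3.168, 1.9462, 1.4823, 0.6936 → Σ = 7.2901
T = 7.2901 / 4.8086 = 1.516055… → 1.52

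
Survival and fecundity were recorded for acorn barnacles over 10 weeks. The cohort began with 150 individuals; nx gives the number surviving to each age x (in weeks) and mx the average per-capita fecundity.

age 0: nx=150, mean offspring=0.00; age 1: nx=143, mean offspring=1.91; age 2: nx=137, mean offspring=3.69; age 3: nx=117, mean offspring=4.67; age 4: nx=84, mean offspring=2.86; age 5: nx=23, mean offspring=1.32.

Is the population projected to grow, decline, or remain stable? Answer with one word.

growing

lx = nx/n0 = nx/150: 1, 0.95333…, 0.91333…, 0.78, 0.56, 0.15333…
R0 = Σ lx·mx = 0 + 1.820867… + 3.3702… + 3.6426 + 1.6016 + 0.2024… = 10.637667…
R0 > 1, so the population is growing.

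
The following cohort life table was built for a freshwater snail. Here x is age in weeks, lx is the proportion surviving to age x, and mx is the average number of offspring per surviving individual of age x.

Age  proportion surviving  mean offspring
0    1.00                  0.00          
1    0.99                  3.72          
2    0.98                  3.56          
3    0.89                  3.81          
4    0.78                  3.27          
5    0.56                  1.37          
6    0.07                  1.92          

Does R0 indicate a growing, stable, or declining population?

R0 = Σ lx·mx = 0 + 3.6828 + 3.4888 + 3.3909 + 2.5506 + 0.7672 + 0.1344 = 14.0147
R0 > 1, so the population is growing.

growing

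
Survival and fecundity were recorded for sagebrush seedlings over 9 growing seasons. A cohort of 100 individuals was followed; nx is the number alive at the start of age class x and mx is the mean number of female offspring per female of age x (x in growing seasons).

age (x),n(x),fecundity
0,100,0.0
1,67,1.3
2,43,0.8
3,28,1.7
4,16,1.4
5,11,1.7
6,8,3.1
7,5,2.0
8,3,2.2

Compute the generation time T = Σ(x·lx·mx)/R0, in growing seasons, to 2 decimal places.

2.99

lx = nx/n0 = nx/100: 1, 0.67, 0.43, 0.28, 0.16, 0.11, 0.08, 0.05, 0.03
lx·mx: 0, 0.871, 0.344, 0.476, 0.224, 0.187, 0.248, 0.1, 0.066 → R0 = 2.516
x·lx·mx: 0, 0.871, 0.688, 1.428, 0.896, 0.935, 1.488, 0.7, 0.528 → Σ = 7.534
T = 7.534 / 2.516 = 2.994436… → 2.99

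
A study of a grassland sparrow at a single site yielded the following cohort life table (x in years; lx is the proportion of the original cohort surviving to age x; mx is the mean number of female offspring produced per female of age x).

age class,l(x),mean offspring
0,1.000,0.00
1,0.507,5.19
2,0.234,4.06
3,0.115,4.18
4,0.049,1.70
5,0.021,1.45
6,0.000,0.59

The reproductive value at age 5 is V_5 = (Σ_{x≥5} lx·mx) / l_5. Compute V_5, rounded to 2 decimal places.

lx·mx for x ≥ 5: 0.03045, 0 → sum = 0.03045
V_5 = 0.03045 / l_5 = 0.03045 / 0.021 = 1.45 → 1.45

1.45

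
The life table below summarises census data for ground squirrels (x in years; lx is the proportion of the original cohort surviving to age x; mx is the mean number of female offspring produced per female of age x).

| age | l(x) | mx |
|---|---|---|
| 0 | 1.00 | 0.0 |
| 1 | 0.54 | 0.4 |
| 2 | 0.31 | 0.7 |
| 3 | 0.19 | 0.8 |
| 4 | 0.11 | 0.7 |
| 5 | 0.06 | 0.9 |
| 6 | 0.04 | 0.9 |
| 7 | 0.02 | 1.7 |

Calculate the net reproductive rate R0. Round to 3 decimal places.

0.786

lx·mx by age: 0, 0.216, 0.217, 0.152, 0.077, 0.054, 0.036, 0.034
R0 = Σ lx·mx = 0.786 → 0.786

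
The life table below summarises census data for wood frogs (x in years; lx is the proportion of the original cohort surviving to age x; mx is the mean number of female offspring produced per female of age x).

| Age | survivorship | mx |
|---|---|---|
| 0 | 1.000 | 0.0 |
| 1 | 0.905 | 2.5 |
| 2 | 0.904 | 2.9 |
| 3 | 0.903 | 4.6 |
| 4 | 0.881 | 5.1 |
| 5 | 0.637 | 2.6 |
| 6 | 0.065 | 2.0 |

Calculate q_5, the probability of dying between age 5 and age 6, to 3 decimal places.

0.898

q_5 = (l_5 − l_6) / l_5 = (0.637 − 0.065) / 0.637
     = 0.572 / 0.637 = 0.897959… → 0.898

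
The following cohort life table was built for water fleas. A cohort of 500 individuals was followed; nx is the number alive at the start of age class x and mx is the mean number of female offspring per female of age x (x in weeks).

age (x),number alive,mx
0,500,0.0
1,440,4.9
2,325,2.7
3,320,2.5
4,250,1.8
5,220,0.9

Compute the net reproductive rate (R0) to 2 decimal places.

lx = nx/n0 = nx/500: 1, 0.88, 0.65, 0.64, 0.5, 0.44
lx·mx by age: 0, 4.312, 1.755, 1.6, 0.9, 0.396
R0 = Σ lx·mx = 8.963 → 8.96

8.96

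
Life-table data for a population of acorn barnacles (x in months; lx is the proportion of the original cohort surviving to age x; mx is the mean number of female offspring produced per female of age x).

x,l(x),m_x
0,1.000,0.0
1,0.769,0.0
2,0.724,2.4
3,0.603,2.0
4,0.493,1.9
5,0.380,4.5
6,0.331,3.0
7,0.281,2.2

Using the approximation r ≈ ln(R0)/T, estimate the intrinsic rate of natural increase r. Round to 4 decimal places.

0.4791

R0 = Σ lx·mx = 0 + 0 + 1.7376 + 1.206 + 0.9367 + 1.71 + 0.993 + 0.6182 = 7.2015
Σ x·lx·mx = 29.6754; T = 29.6754/7.2015 = 4.12072…
r ≈ ln(R0)/T = ln(7.2015)/4.12072… = 0.479112… → 0.4791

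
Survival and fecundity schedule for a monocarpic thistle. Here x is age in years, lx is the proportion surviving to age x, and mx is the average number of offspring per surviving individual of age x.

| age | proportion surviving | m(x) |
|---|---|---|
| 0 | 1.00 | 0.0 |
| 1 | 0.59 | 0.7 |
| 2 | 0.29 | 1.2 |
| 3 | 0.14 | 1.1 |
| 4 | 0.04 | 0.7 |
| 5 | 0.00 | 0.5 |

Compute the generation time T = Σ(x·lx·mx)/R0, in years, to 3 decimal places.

1.785

lx·mx: 0, 0.413, 0.348, 0.154, 0.028, 0 → R0 = 0.943
x·lx·mx: 0, 0.413, 0.696, 0.462, 0.112, 0 → Σ = 1.683
T = 1.683 / 0.943 = 1.78473… → 1.785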